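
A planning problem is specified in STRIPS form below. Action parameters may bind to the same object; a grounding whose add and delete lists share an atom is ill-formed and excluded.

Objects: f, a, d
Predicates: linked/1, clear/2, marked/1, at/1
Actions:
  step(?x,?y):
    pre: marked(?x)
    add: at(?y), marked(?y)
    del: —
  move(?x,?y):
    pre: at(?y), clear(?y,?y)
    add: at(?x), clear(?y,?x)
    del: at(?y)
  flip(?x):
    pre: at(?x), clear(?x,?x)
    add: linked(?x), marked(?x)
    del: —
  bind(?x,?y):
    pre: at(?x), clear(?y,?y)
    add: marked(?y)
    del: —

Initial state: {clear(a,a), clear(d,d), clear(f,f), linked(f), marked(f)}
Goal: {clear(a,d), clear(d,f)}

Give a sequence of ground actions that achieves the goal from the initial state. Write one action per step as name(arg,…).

1. step(f,a)  →  {at(a), clear(a,a), clear(d,d), clear(f,f), linked(f), marked(a), marked(f)}
2. move(d,a)  →  {at(d), clear(a,a), clear(a,d), clear(d,d), clear(f,f), linked(f), marked(a), marked(f)}
3. move(f,d)  →  {at(f), clear(a,a), clear(a,d), clear(d,d), clear(d,f), clear(f,f), linked(f), marked(a), marked(f)}

step(f,a); move(d,a); move(f,d)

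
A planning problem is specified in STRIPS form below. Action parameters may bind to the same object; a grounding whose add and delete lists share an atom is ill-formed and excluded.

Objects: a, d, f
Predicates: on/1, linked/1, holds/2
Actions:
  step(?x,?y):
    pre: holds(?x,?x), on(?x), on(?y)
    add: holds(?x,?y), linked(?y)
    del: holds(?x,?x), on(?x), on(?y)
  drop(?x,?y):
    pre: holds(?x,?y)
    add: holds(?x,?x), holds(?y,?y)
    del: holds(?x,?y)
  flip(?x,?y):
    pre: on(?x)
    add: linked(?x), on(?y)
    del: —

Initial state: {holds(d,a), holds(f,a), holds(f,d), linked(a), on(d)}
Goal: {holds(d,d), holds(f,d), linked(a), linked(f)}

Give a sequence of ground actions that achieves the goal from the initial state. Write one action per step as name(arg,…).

drop(d,a); flip(d,f); flip(f,a)

1. drop(d,a)  →  {holds(a,a), holds(d,d), holds(f,a), holds(f,d), linked(a), on(d)}
2. flip(d,f)  →  {holds(a,a), holds(d,d), holds(f,a), holds(f,d), linked(a), linked(d), on(d), on(f)}
3. flip(f,a)  →  {holds(a,a), holds(d,d), holds(f,a), holds(f,d), linked(a), linked(d), linked(f), on(a), on(d), on(f)}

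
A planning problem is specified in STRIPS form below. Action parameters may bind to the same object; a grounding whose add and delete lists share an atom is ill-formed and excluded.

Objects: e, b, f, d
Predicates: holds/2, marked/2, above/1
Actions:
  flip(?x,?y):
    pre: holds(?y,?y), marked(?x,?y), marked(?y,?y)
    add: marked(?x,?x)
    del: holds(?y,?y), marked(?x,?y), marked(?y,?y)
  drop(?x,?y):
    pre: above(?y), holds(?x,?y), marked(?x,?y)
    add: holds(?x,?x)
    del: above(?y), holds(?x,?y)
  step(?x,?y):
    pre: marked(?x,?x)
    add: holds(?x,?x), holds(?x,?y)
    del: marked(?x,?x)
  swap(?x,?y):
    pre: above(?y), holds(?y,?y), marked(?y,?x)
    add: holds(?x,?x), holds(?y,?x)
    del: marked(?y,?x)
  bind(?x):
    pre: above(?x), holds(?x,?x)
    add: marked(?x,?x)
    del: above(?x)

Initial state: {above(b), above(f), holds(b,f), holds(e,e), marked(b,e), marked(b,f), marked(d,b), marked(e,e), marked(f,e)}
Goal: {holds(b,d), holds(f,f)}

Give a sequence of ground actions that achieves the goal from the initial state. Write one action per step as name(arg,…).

1. flip(b,e)  →  {above(b), above(f), holds(b,f), marked(b,b), marked(b,f), marked(d,b), marked(f,e)}
2. step(b,d)  →  {above(b), above(f), holds(b,b), holds(b,d), holds(b,f), marked(b,f), marked(d,b), marked(f,e)}
3. swap(f,b)  →  {above(b), above(f), holds(b,b), holds(b,d), holds(b,f), holds(f,f), marked(d,b), marked(f,e)}

flip(b,e); step(b,d); swap(f,b)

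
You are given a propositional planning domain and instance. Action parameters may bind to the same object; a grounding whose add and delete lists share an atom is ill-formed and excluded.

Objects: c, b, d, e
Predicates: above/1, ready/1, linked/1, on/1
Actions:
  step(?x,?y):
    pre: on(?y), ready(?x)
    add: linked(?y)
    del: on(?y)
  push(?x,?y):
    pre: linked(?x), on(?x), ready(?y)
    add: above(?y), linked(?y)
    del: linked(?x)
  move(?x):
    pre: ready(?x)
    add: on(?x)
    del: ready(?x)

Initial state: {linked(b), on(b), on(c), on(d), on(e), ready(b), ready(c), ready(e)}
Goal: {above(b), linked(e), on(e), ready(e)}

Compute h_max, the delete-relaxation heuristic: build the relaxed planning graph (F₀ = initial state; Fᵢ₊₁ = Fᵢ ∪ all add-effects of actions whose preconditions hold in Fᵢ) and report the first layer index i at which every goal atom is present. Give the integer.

2

F0 = init (8 atoms)
F1 = F0 ∪ {above(c), above(e), linked(c), linked(d), linked(e)}  (13 atoms)
F2 = F1 ∪ {above(b)}  (14 atoms)
goal ⊆ F2  ⇒  h_max = 2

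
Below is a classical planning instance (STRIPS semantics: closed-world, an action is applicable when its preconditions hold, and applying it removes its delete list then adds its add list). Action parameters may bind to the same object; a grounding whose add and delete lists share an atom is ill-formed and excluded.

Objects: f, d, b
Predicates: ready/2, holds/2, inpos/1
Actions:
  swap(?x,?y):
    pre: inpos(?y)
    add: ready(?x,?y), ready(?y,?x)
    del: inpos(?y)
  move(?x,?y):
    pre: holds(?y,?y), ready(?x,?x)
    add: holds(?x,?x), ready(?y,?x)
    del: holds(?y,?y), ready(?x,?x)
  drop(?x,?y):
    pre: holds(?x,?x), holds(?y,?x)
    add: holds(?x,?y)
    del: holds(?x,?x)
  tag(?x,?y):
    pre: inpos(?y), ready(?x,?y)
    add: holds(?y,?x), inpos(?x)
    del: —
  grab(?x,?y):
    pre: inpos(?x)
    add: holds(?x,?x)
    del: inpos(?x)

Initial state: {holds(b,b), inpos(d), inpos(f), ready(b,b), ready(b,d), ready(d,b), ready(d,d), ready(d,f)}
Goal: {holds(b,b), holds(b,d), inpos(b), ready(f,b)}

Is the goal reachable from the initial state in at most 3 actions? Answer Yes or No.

Yes

1. swap(b,f)  →  {holds(b,b), inpos(d), ready(b,b), ready(b,d), ready(b,f), ready(d,b), ready(d,d), ready(d,f), ready(f,b)}
2. tag(b,d)  →  {holds(b,b), holds(d,b), inpos(b), inpos(d), ready(b,b), ready(b,d), ready(b,f), ready(d,b), ready(d,d), ready(d,f), ready(f,b)}
3. tag(d,b)  →  {holds(b,b), holds(b,d), holds(d,b), inpos(b), inpos(d), ready(b,b), ready(b,d), ready(b,f), ready(d,b), ready(d,d), ready(d,f), ready(f,b)}
optimal plan length = 3; 3 ≤ 3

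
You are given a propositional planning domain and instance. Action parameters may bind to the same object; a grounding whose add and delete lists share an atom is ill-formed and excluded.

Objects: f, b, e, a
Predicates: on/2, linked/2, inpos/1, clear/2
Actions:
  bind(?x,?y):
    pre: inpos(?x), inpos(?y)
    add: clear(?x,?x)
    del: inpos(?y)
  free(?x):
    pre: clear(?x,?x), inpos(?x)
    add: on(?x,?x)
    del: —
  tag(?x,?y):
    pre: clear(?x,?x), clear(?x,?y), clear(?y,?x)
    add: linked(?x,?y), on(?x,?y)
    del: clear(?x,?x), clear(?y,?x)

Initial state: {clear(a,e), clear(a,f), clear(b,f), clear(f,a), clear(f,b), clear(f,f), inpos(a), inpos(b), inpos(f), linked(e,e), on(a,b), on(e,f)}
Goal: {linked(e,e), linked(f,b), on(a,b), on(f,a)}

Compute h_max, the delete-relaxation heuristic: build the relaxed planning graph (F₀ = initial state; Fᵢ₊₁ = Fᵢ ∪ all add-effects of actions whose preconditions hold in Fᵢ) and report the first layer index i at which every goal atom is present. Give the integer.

F0 = init (12 atoms)
F1 = F0 ∪ {clear(a,a), clear(b,b), linked(f,a), linked(f,b), linked(f,f), on(f,a), on(f,b), on(f,f)}  (20 atoms)
goal ⊆ F1  ⇒  h_max = 1

1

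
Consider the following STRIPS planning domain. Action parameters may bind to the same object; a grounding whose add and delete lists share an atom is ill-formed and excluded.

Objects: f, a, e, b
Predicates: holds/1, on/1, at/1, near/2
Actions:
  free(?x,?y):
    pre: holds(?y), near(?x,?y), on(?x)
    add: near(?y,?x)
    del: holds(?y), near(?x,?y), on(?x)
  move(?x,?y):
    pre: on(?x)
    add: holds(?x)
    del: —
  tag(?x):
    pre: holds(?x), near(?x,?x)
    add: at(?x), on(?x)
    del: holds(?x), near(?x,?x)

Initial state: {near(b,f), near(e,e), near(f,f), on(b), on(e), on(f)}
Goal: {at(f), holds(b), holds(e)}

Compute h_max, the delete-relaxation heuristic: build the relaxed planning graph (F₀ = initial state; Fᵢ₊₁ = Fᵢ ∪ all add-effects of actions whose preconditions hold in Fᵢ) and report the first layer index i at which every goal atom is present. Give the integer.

F0 = init (6 atoms)
F1 = F0 ∪ {holds(b), holds(e), holds(f)}  (9 atoms)
F2 = F1 ∪ {at(e), at(f), near(f,b)}  (12 atoms)
goal ⊆ F2  ⇒  h_max = 2

2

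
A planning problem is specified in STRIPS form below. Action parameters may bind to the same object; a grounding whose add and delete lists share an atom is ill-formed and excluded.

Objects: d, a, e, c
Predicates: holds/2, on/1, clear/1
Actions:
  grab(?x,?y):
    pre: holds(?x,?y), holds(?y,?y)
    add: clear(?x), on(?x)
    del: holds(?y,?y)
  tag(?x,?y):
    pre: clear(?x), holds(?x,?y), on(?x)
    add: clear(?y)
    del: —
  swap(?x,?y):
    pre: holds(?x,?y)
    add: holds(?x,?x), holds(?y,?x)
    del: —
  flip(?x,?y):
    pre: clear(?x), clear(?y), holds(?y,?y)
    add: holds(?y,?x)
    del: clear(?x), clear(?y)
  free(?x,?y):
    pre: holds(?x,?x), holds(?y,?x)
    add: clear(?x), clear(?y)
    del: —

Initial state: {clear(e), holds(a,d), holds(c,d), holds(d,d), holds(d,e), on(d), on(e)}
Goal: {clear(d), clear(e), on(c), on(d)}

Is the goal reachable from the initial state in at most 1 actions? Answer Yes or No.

1. grab(c,d)  →  {clear(c), clear(e), holds(a,d), holds(c,d), holds(d,e), on(c), on(d), on(e)}
2. tag(c,d)  →  {clear(c), clear(d), clear(e), holds(a,d), holds(c,d), holds(d,e), on(c), on(d), on(e)}
optimal plan length = 2; 2 > 1

No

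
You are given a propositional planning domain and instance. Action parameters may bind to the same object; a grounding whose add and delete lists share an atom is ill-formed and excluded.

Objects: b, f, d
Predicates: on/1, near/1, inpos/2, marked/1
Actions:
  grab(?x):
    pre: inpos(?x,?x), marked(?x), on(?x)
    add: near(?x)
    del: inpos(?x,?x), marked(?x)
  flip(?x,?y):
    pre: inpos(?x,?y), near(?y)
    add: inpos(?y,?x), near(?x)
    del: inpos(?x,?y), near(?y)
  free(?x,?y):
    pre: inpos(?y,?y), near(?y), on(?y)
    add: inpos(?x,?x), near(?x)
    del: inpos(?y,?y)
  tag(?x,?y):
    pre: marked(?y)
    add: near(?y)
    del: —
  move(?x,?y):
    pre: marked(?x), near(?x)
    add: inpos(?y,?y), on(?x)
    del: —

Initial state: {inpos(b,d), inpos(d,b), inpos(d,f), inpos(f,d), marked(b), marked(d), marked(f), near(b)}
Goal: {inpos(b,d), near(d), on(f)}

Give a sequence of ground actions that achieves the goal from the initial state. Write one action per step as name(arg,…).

1. flip(d,b)  →  {inpos(b,d), inpos(d,f), inpos(f,d), marked(b), marked(d), marked(f), near(d)}
2. tag(b,f)  →  {inpos(b,d), inpos(d,f), inpos(f,d), marked(b), marked(d), marked(f), near(d), near(f)}
3. move(f,b)  →  {inpos(b,b), inpos(b,d), inpos(d,f), inpos(f,d), marked(b), marked(d), marked(f), near(d), near(f), on(f)}

flip(d,b); tag(b,f); move(f,b)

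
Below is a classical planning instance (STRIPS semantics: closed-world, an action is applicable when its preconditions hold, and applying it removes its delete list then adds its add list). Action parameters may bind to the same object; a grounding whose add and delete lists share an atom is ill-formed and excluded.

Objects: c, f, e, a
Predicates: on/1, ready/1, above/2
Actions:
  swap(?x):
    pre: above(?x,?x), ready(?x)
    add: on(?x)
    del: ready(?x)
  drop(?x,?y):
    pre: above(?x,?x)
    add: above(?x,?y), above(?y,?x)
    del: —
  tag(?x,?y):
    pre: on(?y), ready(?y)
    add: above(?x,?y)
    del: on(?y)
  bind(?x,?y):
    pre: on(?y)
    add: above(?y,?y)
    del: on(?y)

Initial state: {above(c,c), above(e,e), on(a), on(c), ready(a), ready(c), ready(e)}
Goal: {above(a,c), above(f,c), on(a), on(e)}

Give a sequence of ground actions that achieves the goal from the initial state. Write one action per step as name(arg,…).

swap(e); drop(c,f); drop(c,a)

1. swap(e)  →  {above(c,c), above(e,e), on(a), on(c), on(e), ready(a), ready(c)}
2. drop(c,f)  →  {above(c,c), above(c,f), above(e,e), above(f,c), on(a), on(c), on(e), ready(a), ready(c)}
3. drop(c,a)  →  {above(a,c), above(c,a), above(c,c), above(c,f), above(e,e), above(f,c), on(a), on(c), on(e), ready(a), ready(c)}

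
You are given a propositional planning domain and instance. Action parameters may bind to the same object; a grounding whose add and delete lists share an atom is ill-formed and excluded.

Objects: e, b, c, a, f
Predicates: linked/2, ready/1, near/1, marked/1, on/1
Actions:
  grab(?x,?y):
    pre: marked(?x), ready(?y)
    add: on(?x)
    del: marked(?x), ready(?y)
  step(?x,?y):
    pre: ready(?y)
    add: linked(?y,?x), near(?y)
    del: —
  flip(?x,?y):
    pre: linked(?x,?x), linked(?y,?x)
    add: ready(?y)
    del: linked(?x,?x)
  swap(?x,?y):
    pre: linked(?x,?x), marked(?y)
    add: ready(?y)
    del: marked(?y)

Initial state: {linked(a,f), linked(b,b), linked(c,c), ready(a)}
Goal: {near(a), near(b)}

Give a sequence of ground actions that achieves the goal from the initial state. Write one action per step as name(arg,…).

1. step(e,a)  →  {linked(a,e), linked(a,f), linked(b,b), linked(c,c), near(a), ready(a)}
2. flip(b,b)  →  {linked(a,e), linked(a,f), linked(c,c), near(a), ready(a), ready(b)}
3. step(e,b)  →  {linked(a,e), linked(a,f), linked(b,e), linked(c,c), near(a), near(b), ready(a), ready(b)}

step(e,a); flip(b,b); step(e,b)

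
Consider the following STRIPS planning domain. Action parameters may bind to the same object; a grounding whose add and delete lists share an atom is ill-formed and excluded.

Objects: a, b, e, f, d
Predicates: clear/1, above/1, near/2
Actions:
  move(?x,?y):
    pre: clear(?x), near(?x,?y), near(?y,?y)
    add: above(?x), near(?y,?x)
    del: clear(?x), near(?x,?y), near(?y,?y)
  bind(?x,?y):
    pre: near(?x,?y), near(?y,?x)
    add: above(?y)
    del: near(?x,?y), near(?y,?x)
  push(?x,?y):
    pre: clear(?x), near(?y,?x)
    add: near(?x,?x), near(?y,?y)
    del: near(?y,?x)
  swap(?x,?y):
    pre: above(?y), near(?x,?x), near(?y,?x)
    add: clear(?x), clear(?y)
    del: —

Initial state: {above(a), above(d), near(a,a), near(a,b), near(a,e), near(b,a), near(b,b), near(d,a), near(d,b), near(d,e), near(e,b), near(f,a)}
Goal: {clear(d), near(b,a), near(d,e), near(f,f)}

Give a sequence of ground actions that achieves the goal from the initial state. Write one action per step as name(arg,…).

1. swap(a,d)  →  {above(a), above(d), clear(a), clear(d), near(a,a), near(a,b), near(a,e), near(b,a), near(b,b), near(d,a), near(d,b), near(d,e), near(e,b), near(f,a)}
2. push(a,f)  →  {above(a), above(d), clear(a), clear(d), near(a,a), near(a,b), near(a,e), near(b,a), near(b,b), near(d,a), near(d,b), near(d,e), near(e,b), near(f,f)}

swap(a,d); push(a,f)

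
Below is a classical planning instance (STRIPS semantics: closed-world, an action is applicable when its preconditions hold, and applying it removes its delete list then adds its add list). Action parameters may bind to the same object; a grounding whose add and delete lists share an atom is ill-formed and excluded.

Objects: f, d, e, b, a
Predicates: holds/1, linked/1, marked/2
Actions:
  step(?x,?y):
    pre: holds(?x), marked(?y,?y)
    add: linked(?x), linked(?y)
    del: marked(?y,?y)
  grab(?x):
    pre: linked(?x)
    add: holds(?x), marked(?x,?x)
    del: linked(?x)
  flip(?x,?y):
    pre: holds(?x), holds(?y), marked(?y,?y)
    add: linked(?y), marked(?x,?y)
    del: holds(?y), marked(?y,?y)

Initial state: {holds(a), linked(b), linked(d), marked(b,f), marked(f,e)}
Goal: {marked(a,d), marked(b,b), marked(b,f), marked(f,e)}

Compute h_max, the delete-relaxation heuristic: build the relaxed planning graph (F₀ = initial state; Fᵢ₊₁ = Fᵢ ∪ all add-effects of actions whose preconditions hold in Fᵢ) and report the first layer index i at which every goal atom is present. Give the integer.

2

F0 = init (5 atoms)
F1 = F0 ∪ {holds(b), holds(d), marked(b,b), marked(d,d)}  (9 atoms)
F2 = F1 ∪ {linked(a), marked(a,b), marked(a,d), marked(b,d), marked(d,b)}  (14 atoms)
goal ⊆ F2  ⇒  h_max = 2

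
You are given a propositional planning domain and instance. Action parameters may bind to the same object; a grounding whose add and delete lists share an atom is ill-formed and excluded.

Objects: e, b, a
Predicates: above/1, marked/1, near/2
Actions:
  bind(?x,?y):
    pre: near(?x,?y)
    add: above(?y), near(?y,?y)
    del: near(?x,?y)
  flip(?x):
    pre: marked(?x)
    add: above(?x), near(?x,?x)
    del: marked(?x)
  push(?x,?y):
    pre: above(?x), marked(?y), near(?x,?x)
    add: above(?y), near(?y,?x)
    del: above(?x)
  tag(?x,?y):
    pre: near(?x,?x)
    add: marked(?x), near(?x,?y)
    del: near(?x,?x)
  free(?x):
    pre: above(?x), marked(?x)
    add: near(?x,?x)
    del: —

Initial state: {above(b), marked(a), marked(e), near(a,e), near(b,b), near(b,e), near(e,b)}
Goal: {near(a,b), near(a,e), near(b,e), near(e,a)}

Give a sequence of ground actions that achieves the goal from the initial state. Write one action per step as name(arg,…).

flip(e); push(b,a); tag(e,a)

1. flip(e)  →  {above(b), above(e), marked(a), near(a,e), near(b,b), near(b,e), near(e,b), near(e,e)}
2. push(b,a)  →  {above(a), above(e), marked(a), near(a,b), near(a,e), near(b,b), near(b,e), near(e,b), near(e,e)}
3. tag(e,a)  →  {above(a), above(e), marked(a), marked(e), near(a,b), near(a,e), near(b,b), near(b,e), near(e,a), near(e,b)}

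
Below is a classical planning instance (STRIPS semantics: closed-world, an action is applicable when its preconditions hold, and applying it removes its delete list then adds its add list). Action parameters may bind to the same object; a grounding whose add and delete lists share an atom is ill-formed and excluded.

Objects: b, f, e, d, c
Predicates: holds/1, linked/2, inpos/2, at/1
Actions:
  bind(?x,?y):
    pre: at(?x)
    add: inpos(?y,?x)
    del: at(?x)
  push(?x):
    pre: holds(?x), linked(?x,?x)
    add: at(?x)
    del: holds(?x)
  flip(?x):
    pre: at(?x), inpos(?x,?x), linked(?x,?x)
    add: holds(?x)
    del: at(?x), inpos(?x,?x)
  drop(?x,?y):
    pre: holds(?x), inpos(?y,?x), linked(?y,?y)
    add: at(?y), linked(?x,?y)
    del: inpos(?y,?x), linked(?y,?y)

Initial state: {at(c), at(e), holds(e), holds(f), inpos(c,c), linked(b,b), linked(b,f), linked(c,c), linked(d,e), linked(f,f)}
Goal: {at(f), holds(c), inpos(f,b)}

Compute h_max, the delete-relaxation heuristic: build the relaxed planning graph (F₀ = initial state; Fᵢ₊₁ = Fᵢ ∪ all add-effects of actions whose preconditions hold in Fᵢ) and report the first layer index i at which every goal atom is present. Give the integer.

3

F0 = init (10 atoms)
F1 = F0 ∪ {at(f), holds(c), inpos(b,c), inpos(b,e), inpos(c,e), inpos(d,c), inpos(d,e), inpos(e,c), inpos(e,e), inpos(f,c), inpos(f,e)}  (21 atoms)
F2 = F1 ∪ {at(b), inpos(b,f), inpos(c,f), inpos(d,f), inpos(e,f), inpos(f,f), linked(c,b), linked(c,f), linked(e,b), linked(e,c), linked(e,f)}  (32 atoms)
F3 = F2 ∪ {inpos(b,b), inpos(c,b), inpos(d,b), inpos(e,b), inpos(f,b), linked(f,b), linked(f,c)}  (39 atoms)
goal ⊆ F3  ⇒  h_max = 3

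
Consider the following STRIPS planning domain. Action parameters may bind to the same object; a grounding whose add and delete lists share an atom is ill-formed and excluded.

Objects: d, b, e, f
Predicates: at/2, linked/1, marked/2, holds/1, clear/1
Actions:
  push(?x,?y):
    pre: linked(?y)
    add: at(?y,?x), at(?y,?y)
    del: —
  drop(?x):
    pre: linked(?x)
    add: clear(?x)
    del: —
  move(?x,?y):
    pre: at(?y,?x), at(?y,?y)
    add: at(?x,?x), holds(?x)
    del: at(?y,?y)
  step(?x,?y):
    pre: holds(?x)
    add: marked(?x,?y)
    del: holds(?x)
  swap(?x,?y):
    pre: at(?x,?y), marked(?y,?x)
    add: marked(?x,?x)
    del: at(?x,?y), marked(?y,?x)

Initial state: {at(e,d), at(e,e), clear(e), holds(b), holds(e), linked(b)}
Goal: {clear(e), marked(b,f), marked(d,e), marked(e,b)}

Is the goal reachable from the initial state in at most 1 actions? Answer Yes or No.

No

1. move(d,e)  →  {at(d,d), at(e,d), clear(e), holds(b), holds(d), holds(e), linked(b)}
2. step(d,e)  →  {at(d,d), at(e,d), clear(e), holds(b), holds(e), linked(b), marked(d,e)}
3. step(b,f)  →  {at(d,d), at(e,d), clear(e), holds(e), linked(b), marked(b,f), marked(d,e)}
4. step(e,b)  →  {at(d,d), at(e,d), clear(e), linked(b), marked(b,f), marked(d,e), marked(e,b)}
optimal plan length = 4; 4 > 1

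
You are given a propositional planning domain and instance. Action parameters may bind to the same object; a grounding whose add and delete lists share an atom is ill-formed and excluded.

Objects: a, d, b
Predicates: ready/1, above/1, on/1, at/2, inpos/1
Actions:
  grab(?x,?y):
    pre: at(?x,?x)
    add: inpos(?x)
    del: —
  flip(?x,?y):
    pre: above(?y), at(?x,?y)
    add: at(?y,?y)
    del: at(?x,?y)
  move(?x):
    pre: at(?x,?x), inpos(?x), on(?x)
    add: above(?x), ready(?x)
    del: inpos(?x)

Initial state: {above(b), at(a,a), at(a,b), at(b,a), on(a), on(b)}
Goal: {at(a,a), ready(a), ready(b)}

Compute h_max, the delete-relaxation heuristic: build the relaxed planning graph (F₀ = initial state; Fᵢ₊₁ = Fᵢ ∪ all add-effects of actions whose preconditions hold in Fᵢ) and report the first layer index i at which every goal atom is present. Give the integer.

F0 = init (6 atoms)
F1 = F0 ∪ {at(b,b), inpos(a)}  (8 atoms)
F2 = F1 ∪ {above(a), inpos(b), ready(a)}  (11 atoms)
F3 = F2 ∪ {ready(b)}  (12 atoms)
goal ⊆ F3  ⇒  h_max = 3

3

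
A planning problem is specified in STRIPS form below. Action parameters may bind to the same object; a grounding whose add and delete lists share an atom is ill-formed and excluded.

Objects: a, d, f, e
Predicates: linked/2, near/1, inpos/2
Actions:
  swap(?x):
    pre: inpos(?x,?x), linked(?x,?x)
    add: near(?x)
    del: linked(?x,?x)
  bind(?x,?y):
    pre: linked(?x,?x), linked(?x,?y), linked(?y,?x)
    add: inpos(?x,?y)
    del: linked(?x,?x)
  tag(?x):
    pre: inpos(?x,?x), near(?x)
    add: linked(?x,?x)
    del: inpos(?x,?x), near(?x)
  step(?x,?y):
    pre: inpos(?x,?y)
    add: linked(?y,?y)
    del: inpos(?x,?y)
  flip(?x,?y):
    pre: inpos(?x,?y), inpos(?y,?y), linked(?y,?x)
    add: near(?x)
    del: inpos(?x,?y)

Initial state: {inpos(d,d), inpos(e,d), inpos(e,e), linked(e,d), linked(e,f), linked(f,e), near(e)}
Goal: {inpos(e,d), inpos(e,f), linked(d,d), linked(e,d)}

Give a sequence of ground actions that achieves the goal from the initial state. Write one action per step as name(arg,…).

1. tag(e)  →  {inpos(d,d), inpos(e,d), linked(e,d), linked(e,e), linked(e,f), linked(f,e)}
2. bind(e,f)  →  {inpos(d,d), inpos(e,d), inpos(e,f), linked(e,d), linked(e,f), linked(f,e)}
3. step(d,d)  →  {inpos(e,d), inpos(e,f), linked(d,d), linked(e,d), linked(e,f), linked(f,e)}

tag(e); bind(e,f); step(d,d)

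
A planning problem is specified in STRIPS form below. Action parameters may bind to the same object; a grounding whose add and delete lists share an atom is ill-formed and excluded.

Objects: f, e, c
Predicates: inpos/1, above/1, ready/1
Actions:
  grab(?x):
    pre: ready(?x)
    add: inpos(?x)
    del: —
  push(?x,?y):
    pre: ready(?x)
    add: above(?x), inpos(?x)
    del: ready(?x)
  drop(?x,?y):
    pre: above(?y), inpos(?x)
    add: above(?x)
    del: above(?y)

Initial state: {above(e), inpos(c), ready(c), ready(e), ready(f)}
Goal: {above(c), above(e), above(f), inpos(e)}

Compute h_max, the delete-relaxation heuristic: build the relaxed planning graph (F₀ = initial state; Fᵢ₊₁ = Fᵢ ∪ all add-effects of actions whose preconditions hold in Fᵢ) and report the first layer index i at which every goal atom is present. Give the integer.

F0 = init (5 atoms)
F1 = F0 ∪ {above(c), above(f), inpos(e), inpos(f)}  (9 atoms)
goal ⊆ F1  ⇒  h_max = 1

1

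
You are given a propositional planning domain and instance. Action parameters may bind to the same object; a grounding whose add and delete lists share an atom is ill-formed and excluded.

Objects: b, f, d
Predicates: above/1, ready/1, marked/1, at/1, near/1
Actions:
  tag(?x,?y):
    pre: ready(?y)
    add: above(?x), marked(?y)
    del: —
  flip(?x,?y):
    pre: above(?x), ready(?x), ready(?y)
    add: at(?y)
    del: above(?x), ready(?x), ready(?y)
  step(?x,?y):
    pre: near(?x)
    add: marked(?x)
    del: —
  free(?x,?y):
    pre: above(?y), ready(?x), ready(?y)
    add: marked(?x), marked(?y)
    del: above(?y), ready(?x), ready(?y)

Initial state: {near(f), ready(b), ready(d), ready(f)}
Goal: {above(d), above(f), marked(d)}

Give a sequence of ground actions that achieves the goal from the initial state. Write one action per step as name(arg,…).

1. tag(f,b)  →  {above(f), marked(b), near(f), ready(b), ready(d), ready(f)}
2. tag(d,d)  →  {above(d), above(f), marked(b), marked(d), near(f), ready(b), ready(d), ready(f)}

tag(f,b); tag(d,d)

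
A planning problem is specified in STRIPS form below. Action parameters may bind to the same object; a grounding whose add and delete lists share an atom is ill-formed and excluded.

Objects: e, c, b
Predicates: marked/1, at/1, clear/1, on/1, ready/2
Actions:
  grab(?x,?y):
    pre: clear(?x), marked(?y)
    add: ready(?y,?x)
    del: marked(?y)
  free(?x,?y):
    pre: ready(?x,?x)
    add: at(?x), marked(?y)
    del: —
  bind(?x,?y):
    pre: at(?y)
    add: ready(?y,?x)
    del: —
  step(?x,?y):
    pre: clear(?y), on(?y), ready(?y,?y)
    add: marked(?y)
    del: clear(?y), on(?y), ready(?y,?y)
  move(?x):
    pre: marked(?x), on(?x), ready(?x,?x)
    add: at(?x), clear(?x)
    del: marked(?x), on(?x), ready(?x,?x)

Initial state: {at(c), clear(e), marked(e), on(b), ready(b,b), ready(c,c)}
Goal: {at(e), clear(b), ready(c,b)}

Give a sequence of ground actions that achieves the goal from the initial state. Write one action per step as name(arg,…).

1. grab(e,e)  →  {at(c), clear(e), on(b), ready(b,b), ready(c,c), ready(e,e)}
2. free(e,b)  →  {at(c), at(e), clear(e), marked(b), on(b), ready(b,b), ready(c,c), ready(e,e)}
3. bind(b,c)  →  {at(c), at(e), clear(e), marked(b), on(b), ready(b,b), ready(c,b), ready(c,c), ready(e,e)}
4. move(b)  →  {at(b), at(c), at(e), clear(b), clear(e), ready(c,b), ready(c,c), ready(e,e)}

grab(e,e); free(e,b); bind(b,c); move(b)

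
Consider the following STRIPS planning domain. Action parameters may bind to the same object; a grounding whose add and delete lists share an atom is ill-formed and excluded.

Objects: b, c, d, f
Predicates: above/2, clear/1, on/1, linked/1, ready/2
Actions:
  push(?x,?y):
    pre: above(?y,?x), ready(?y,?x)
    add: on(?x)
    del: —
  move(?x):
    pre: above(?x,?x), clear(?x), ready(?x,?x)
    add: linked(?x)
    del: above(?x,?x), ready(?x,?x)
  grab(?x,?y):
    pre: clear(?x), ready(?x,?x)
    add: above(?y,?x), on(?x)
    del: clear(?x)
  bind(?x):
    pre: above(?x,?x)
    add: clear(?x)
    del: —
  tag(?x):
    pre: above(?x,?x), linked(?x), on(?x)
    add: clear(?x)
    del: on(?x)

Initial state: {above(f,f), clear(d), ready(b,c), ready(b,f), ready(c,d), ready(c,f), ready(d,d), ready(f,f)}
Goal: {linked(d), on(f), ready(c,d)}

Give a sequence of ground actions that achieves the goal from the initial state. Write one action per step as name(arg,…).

1. push(f,f)  →  {above(f,f), clear(d), on(f), ready(b,c), ready(b,f), ready(c,d), ready(c,f), ready(d,d), ready(f,f)}
2. grab(d,d)  →  {above(d,d), above(f,f), on(d), on(f), ready(b,c), ready(b,f), ready(c,d), ready(c,f), ready(d,d), ready(f,f)}
3. bind(d)  →  {above(d,d), above(f,f), clear(d), on(d), on(f), ready(b,c), ready(b,f), ready(c,d), ready(c,f), ready(d,d), ready(f,f)}
4. move(d)  →  {above(f,f), clear(d), linked(d), on(d), on(f), ready(b,c), ready(b,f), ready(c,d), ready(c,f), ready(f,f)}

push(f,f); grab(d,d); bind(d); move(d)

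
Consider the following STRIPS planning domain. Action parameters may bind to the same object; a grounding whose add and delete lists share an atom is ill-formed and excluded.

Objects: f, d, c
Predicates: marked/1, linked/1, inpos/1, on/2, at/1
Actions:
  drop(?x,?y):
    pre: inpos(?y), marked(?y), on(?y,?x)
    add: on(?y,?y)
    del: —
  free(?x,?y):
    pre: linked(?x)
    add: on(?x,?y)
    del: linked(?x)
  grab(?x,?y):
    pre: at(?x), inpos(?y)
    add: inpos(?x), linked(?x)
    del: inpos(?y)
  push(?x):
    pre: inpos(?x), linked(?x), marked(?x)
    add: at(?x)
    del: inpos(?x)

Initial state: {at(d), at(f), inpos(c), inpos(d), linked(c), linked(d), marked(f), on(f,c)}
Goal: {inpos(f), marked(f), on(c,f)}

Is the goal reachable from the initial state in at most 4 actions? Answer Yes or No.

1. free(c,f)  →  {at(d), at(f), inpos(c), inpos(d), linked(d), marked(f), on(c,f), on(f,c)}
2. grab(f,d)  →  {at(d), at(f), inpos(c), inpos(f), linked(d), linked(f), marked(f), on(c,f), on(f,c)}
optimal plan length = 2; 2 ≤ 4

Yes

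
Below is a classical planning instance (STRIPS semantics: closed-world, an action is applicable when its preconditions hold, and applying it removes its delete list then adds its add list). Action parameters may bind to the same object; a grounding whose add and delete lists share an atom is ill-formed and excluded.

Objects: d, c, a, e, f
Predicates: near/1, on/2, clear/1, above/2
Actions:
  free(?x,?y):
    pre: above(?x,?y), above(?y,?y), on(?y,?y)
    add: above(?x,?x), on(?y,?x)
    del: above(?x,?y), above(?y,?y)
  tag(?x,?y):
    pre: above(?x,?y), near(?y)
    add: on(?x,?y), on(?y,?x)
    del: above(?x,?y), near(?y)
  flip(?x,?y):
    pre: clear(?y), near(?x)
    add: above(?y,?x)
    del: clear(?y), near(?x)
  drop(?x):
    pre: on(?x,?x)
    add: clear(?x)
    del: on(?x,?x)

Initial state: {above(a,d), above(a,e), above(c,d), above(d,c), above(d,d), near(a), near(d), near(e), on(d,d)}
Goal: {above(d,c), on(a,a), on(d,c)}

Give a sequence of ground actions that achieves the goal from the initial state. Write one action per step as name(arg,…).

1. free(a,d)  →  {above(a,a), above(a,e), above(c,d), above(d,c), near(a), near(d), near(e), on(d,a), on(d,d)}
2. tag(c,d)  →  {above(a,a), above(a,e), above(d,c), near(a), near(e), on(c,d), on(d,a), on(d,c), on(d,d)}
3. tag(a,a)  →  {above(a,e), above(d,c), near(e), on(a,a), on(c,d), on(d,a), on(d,c), on(d,d)}

free(a,d); tag(c,d); tag(a,a)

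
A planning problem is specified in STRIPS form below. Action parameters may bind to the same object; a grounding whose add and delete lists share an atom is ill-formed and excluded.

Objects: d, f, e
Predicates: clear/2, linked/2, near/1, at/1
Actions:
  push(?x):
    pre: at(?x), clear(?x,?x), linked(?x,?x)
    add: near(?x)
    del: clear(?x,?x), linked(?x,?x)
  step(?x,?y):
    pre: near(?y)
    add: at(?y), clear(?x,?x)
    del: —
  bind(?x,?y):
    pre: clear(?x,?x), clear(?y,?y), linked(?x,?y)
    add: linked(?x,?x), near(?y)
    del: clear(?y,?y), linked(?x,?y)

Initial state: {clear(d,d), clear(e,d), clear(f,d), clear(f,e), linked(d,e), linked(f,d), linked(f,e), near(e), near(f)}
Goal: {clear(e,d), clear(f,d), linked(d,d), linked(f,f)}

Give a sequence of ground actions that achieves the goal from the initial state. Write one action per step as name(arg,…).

step(f,f); step(e,f); bind(d,e); bind(f,d)

1. step(f,f)  →  {at(f), clear(d,d), clear(e,d), clear(f,d), clear(f,e), clear(f,f), linked(d,e), linked(f,d), linked(f,e), near(e), near(f)}
2. step(e,f)  →  {at(f), clear(d,d), clear(e,d), clear(e,e), clear(f,d), clear(f,e), clear(f,f), linked(d,e), linked(f,d), linked(f,e), near(e), near(f)}
3. bind(d,e)  →  {at(f), clear(d,d), clear(e,d), clear(f,d), clear(f,e), clear(f,f), linked(d,d), linked(f,d), linked(f,e), near(e), near(f)}
4. bind(f,d)  →  {at(f), clear(e,d), clear(f,d), clear(f,e), clear(f,f), linked(d,d), linked(f,e), linked(f,f), near(d), near(e), near(f)}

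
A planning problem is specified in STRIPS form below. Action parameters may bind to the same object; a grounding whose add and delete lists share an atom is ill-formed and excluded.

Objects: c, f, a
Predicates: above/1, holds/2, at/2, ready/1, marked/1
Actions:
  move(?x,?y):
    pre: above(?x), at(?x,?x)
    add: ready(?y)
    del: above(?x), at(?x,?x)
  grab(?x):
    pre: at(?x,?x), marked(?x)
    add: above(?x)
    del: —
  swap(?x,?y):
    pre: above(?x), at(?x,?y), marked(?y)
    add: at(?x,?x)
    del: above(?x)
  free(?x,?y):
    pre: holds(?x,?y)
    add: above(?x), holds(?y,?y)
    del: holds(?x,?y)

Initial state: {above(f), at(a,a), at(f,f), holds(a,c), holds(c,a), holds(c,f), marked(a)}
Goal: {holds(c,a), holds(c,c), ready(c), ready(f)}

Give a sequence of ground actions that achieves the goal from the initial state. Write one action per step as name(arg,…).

1. move(f,c)  →  {at(a,a), holds(a,c), holds(c,a), holds(c,f), marked(a), ready(c)}
2. free(a,c)  →  {above(a), at(a,a), holds(c,a), holds(c,c), holds(c,f), marked(a), ready(c)}
3. move(a,f)  →  {holds(c,a), holds(c,c), holds(c,f), marked(a), ready(c), ready(f)}

move(f,c); free(a,c); move(a,f)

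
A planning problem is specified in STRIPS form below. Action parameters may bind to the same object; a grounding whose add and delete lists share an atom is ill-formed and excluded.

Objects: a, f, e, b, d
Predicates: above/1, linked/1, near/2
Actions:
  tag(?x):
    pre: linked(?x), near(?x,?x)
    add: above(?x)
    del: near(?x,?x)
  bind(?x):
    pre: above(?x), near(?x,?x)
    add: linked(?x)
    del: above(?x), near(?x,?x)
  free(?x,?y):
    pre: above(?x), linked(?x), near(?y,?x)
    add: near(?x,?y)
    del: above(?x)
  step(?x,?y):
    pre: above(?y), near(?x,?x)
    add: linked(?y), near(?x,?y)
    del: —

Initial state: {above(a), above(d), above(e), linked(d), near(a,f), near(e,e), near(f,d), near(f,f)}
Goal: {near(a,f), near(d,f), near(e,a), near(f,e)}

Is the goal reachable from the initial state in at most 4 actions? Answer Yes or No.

Yes

1. free(d,f)  →  {above(a), above(e), linked(d), near(a,f), near(d,f), near(e,e), near(f,d), near(f,f)}
2. step(f,e)  →  {above(a), above(e), linked(d), linked(e), near(a,f), near(d,f), near(e,e), near(f,d), near(f,e), near(f,f)}
3. step(e,a)  →  {above(a), above(e), linked(a), linked(d), linked(e), near(a,f), near(d,f), near(e,a), near(e,e), near(f,d), near(f,e), near(f,f)}
optimal plan length = 3; 3 ≤ 4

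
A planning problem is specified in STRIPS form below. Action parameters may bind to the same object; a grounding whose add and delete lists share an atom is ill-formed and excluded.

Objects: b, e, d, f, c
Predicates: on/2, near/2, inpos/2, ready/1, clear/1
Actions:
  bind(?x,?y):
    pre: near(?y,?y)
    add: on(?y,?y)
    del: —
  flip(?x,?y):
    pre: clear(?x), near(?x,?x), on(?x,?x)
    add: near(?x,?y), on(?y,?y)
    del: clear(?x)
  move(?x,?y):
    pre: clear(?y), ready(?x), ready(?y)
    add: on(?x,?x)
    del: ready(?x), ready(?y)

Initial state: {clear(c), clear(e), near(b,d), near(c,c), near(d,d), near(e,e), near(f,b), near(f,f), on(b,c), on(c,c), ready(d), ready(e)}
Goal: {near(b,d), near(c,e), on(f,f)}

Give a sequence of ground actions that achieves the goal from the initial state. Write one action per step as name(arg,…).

bind(b,f); flip(c,e)

1. bind(b,f)  →  {clear(c), clear(e), near(b,d), near(c,c), near(d,d), near(e,e), near(f,b), near(f,f), on(b,c), on(c,c), on(f,f), ready(d), ready(e)}
2. flip(c,e)  →  {clear(e), near(b,d), near(c,c), near(c,e), near(d,d), near(e,e), near(f,b), near(f,f), on(b,c), on(c,c), on(e,e), on(f,f), ready(d), ready(e)}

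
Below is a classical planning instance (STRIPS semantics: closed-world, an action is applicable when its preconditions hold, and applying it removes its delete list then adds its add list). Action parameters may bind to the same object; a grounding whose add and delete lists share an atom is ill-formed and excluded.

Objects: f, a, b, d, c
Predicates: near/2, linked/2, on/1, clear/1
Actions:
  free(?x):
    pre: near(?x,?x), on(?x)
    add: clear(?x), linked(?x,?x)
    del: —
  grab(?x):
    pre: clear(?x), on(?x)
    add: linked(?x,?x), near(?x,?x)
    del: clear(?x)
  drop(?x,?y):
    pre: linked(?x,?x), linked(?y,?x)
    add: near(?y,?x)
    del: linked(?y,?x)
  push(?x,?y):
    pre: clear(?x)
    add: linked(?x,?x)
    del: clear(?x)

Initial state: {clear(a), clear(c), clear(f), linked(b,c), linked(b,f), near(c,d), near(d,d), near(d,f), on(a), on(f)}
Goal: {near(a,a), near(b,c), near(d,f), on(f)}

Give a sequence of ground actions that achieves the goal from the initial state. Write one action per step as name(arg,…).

1. grab(a)  →  {clear(c), clear(f), linked(a,a), linked(b,c), linked(b,f), near(a,a), near(c,d), near(d,d), near(d,f), on(a), on(f)}
2. push(c,f)  →  {clear(f), linked(a,a), linked(b,c), linked(b,f), linked(c,c), near(a,a), near(c,d), near(d,d), near(d,f), on(a), on(f)}
3. drop(c,b)  →  {clear(f), linked(a,a), linked(b,f), linked(c,c), near(a,a), near(b,c), near(c,d), near(d,d), near(d,f), on(a), on(f)}

grab(a); push(c,f); drop(c,b)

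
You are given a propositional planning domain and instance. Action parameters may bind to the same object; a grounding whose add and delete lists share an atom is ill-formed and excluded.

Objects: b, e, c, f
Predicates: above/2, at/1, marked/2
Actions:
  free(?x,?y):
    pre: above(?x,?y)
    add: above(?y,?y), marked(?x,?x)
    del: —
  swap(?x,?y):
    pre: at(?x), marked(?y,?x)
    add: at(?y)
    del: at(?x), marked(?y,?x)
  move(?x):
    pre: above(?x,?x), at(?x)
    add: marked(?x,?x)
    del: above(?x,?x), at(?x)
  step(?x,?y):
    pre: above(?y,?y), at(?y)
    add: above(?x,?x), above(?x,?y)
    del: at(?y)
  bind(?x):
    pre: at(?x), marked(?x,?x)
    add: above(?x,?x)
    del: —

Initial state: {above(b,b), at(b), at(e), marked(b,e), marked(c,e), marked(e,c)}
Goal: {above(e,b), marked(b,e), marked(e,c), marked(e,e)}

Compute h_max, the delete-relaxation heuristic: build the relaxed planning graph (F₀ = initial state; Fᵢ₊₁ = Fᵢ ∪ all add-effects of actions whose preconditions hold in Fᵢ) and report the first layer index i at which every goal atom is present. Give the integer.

2

F0 = init (6 atoms)
F1 = F0 ∪ {above(c,b), above(c,c), above(e,b), above(e,e), above(f,b), above(f,f), at(c), marked(b,b)}  (14 atoms)
F2 = F1 ∪ {above(b,c), above(b,e), above(c,e), above(e,c), above(f,c), above(f,e), marked(c,c), marked(e,e), marked(f,f)}  (23 atoms)
goal ⊆ F2  ⇒  h_max = 2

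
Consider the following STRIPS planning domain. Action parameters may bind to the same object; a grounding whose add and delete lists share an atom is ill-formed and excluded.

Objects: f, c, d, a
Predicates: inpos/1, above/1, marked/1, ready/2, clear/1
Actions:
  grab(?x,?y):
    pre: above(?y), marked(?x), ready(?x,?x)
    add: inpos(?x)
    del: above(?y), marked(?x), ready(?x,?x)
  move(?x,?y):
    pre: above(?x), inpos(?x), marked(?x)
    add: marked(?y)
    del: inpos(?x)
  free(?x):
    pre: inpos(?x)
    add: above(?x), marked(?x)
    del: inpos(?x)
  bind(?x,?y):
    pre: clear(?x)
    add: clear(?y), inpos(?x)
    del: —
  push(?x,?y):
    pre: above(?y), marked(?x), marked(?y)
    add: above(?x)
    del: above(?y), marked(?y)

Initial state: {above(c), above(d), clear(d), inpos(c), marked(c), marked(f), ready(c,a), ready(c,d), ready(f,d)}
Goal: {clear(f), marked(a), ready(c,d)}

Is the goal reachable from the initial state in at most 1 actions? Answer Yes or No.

1. move(c,a)  →  {above(c), above(d), clear(d), marked(a), marked(c), marked(f), ready(c,a), ready(c,d), ready(f,d)}
2. bind(d,f)  →  {above(c), above(d), clear(d), clear(f), inpos(d), marked(a), marked(c), marked(f), ready(c,a), ready(c,d), ready(f,d)}
optimal plan length = 2; 2 > 1

No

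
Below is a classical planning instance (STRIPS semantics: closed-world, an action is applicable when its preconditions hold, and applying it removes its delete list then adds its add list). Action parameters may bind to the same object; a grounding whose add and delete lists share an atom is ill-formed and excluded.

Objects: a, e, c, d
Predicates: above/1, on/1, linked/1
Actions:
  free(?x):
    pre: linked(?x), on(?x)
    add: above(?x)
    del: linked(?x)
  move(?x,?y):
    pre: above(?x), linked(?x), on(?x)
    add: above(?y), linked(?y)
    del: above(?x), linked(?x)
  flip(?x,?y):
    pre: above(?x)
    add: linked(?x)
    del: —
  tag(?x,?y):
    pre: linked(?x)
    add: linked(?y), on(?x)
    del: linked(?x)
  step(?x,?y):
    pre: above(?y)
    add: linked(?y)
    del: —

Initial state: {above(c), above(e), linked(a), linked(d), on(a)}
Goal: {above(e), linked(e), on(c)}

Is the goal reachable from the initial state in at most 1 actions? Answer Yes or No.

1. flip(c,a)  →  {above(c), above(e), linked(a), linked(c), linked(d), on(a)}
2. tag(c,e)  →  {above(c), above(e), linked(a), linked(d), linked(e), on(a), on(c)}
optimal plan length = 2; 2 > 1

No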